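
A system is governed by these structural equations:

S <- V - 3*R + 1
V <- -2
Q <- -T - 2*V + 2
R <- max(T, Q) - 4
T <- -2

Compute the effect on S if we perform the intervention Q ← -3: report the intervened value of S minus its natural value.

30

do(Q=-3) replaces the equation Q <- -T - 2*V + 2 with the constant Q = -3.
R = max(T, Q) - 4  [with T=-2, Q=-3]  = -6
S = V - 3*R + 1  [with V=-2, R=-6]  = 17
Without intervention: Q = -T - 2*V + 2  [with T=-2, V=-2]  = 8; R = max(T, Q) - 4  [with T=-2, Q=8]  = 4; S = V - 3*R + 1  [with V=-2, R=4]  = -13.
Change = 17 − (-13) = 30.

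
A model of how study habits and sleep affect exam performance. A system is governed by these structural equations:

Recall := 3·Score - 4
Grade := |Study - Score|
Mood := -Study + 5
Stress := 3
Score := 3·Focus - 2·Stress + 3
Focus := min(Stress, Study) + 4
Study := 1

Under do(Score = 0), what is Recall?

Under do(Score=0), the mechanism Score := 3·Focus - 2·Stress + 3 is discarded; Score is fixed at 0.
Recall = 3·Score - 4  [with Score=0]  = -4

-4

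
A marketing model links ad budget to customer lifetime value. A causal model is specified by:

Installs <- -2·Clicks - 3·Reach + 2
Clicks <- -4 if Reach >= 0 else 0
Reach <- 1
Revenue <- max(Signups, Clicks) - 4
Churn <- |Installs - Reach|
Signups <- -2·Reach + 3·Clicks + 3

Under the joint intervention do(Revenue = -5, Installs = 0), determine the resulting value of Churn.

Under do(Revenue = -5, Installs = 0), each intervened variable's structural equation is replaced by its fixed value.
Churn = |Installs - Reach|  [with Installs=0, Reach=1]  = 1

1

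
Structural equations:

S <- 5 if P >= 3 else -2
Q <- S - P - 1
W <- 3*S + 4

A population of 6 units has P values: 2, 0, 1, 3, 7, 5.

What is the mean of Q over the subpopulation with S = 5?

-1

E[Q|S=5] averages over only the 3 units with S=5 (P = 3, 7, 5): Q = 1, -3, -1, mean -1.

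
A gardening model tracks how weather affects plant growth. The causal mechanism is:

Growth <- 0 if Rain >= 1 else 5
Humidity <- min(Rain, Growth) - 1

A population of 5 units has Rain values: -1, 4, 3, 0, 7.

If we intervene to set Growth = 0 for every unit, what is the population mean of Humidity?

The intervention sets Growth=0 in all 5 units regardless of Rain. Recomputing Humidity per unit gives -2, -1, -1, -1, -1; average -1.2.

-1.2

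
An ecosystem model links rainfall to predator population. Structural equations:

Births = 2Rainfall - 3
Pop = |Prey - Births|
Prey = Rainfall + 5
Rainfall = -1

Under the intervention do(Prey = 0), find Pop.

5

Under do(Prey=0), the mechanism Prey = Rainfall + 5 is discarded; Prey is fixed at 0.
Births = 2Rainfall - 3  [with Rainfall=-1]  = -5
Pop = |Prey - Births|  [with Prey=0, Births=-5]  = 5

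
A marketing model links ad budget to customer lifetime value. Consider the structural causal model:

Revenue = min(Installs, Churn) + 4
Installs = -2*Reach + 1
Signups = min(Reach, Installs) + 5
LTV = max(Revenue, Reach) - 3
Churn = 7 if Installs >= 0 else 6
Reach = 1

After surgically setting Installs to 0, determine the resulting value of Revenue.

do(Installs=0) replaces the equation Installs = -2*Reach + 1 with the constant Installs = 0.
Churn = 7 if Installs >= 0 else 6  [with Installs=0]  = 7
Revenue = min(Installs, Churn) + 4  [with Installs=0, Churn=7]  = 4

4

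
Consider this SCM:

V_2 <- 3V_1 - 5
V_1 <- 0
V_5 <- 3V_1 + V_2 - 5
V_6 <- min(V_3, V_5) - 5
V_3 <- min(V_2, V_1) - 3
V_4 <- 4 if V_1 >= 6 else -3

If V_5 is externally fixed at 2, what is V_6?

-13

The intervention breaks the incoming arrows to V_5: V_5 <- 3V_1 + V_2 - 5 no longer applies, and V_5 = 2.
V_2 = 3V_1 - 5  [with V_1=0]  = -5
V_3 = min(V_2, V_1) - 3  [with V_2=-5, V_1=0]  = -8
V_6 = min(V_3, V_5) - 5  [with V_3=-8, V_5=2]  = -13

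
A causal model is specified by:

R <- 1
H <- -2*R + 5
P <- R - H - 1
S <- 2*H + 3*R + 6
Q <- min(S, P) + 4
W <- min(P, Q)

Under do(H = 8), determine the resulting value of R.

1

Under do(H=8), the mechanism H <- -2*R + 5 is discarded; H is fixed at 8.
R is not downstream of the intervention, so its value is determined by the original equations.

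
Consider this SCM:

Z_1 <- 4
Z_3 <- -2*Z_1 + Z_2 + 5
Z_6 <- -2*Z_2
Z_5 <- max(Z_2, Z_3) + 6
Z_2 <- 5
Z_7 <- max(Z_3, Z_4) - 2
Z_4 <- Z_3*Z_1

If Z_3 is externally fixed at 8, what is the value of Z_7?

The intervention breaks the incoming arrows to Z_3: Z_3 <- -2*Z_1 + Z_2 + 5 no longer applies, and Z_3 = 8.
Z_4 = Z_3*Z_1  [with Z_3=8, Z_1=4]  = 32
Z_7 = max(Z_3, Z_4) - 2  [with Z_3=8, Z_4=32]  = 30

30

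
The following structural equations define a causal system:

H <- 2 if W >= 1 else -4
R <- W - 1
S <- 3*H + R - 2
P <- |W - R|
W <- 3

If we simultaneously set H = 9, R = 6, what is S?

31

The joint intervention fixes H = 9, R = 6, removing each variable's own equation.
S = 3*H + R - 2  [with H=9, R=6]  = 31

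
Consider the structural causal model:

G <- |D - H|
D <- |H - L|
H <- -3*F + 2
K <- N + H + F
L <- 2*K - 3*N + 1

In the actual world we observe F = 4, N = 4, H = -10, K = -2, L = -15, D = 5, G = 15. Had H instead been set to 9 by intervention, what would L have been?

do(H=9) replaces the equation H <- -3*F + 2 with the constant H = 9.
K = N + H + F  [with N=4, H=9, F=4]  = 17
L = 2*K - 3*N + 1  [with K=17, N=4]  = 23

23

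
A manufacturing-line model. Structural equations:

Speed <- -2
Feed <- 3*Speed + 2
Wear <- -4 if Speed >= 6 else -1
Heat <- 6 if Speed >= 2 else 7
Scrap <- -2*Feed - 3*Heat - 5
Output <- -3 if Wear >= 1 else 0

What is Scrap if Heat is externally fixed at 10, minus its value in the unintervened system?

-9

do(Heat=10) replaces the equation Heat <- 6 if Speed >= 2 else 7 with the constant Heat = 10.
Feed = 3*Speed + 2  [with Speed=-2]  = -4
Scrap = -2*Feed - 3*Heat - 5  [with Feed=-4, Heat=10]  = -27
Without intervention: Feed = 3*Speed + 2  [with Speed=-2]  = -4; Heat = 6 if Speed >= 2 else 7  [with Speed=-2]  = 7; Scrap = -2*Feed - 3*Heat - 5  [with Feed=-4, Heat=7]  = -18.
Change = -27 − (-18) = -9.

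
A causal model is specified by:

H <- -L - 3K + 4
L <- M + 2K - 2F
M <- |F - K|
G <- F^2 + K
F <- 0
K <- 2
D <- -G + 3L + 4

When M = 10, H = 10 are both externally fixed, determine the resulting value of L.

14

The joint intervention fixes M = 10, H = 10, removing each variable's own equation.
L = M + 2K - 2F  [with M=10, K=2, F=0]  = 14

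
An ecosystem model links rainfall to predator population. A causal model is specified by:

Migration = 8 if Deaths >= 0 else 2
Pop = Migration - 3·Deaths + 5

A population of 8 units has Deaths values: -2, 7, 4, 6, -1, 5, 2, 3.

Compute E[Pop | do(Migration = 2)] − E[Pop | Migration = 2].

-13.5

do(Migration=2) breaks Migration's dependence on Deaths. With Migration=2 fixed, Pop across the units is 13, -14, -5, -11, 10, -8, 1, -2, mean -2.
Observing Migration=2 restricts to units where Migration's equation naturally yields 2: Deaths ∈ {-2, -1}. In that subpopulation Pop = 13, 10, mean 11.5.
Difference = -2 − 11.5 = -13.5.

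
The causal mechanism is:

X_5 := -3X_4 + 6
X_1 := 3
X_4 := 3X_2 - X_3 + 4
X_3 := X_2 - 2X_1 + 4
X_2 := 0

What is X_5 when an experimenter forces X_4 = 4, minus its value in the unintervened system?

6

Intervening sets X_4 = 4 and removes its equation (X_4 := 3X_2 - X_3 + 4).
X_5 = -3X_4 + 6  [with X_4=4]  = -6
Without intervention: X_3 = X_2 - 2X_1 + 4  [with X_2=0, X_1=3]  = -2; X_4 = 3X_2 - X_3 + 4  [with X_2=0, X_3=-2]  = 6; X_5 = -3X_4 + 6  [with X_4=6]  = -12.
Change = -6 − (-12) = 6.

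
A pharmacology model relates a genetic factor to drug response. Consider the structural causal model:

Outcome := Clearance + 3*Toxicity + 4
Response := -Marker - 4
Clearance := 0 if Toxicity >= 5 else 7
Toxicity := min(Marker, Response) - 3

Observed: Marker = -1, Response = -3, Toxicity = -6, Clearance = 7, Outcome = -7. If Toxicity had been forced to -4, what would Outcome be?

-1

do(Toxicity=-4) replaces the equation Toxicity := min(Marker, Response) - 3 with the constant Toxicity = -4.
Clearance = 0 if Toxicity >= 5 else 7  [with Toxicity=-4]  = 7
Outcome = Clearance + 3*Toxicity + 4  [with Clearance=7, Toxicity=-4]  = -1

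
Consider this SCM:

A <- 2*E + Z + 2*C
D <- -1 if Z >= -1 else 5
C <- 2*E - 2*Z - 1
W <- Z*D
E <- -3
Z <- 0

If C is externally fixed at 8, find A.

10

The intervention breaks the incoming arrows to C: C <- 2*E - 2*Z - 1 no longer applies, and C = 8.
A = 2*E + Z + 2*C  [with E=-3, Z=0, C=8]  = 10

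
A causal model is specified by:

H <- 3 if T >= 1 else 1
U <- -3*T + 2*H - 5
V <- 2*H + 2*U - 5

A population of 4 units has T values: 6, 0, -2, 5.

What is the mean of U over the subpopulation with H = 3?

Conditioning on H=3 selects the 2 unit(s) with T ∈ {6, 5}. Their U values: -17, -14. Mean = -15.5.

-15.5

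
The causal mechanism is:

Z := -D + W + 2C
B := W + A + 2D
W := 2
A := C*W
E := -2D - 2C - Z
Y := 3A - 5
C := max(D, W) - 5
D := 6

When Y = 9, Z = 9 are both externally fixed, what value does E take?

Under do(Y = 9, Z = 9), each intervened variable's structural equation is replaced by its fixed value.
C = max(D, W) - 5  [with D=6, W=2]  = 1
E = -2D - 2C - Z  [with D=6, C=1, Z=9]  = -23

-23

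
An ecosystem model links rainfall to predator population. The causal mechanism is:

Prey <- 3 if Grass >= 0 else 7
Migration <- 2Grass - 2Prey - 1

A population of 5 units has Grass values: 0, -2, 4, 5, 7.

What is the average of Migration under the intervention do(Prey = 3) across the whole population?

-1.4

do(Prey=3) breaks Prey's dependence on Grass. With Prey=3 fixed, Migration across the units is -7, -11, 1, 3, 7, mean -1.4.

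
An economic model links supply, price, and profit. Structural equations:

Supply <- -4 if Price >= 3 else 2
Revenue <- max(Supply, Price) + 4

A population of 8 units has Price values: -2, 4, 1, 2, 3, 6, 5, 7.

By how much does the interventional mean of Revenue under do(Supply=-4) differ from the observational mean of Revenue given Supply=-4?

do(Supply=-4) breaks Supply's dependence on Price. With Supply=-4 fixed, Revenue across the units is 2, 8, 5, 6, 7, 10, 9, 11, mean 7.25.
E[Revenue|Supply=-4] averages over only the 5 units with Supply=-4 (Price = 4, 3, 6, 5, 7): Revenue = 8, 7, 10, 9, 11, mean 9.
Difference = 7.25 − 9 = -1.75.

-1.75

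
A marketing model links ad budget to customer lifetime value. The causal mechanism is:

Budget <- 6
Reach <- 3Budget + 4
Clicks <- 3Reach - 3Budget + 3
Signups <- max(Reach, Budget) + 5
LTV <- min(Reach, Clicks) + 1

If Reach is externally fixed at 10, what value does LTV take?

11

do(Reach=10) replaces the equation Reach <- 3Budget + 4 with the constant Reach = 10.
Clicks = 3Reach - 3Budget + 3  [with Reach=10, Budget=6]  = 15
LTV = min(Reach, Clicks) + 1  [with Reach=10, Clicks=15]  = 11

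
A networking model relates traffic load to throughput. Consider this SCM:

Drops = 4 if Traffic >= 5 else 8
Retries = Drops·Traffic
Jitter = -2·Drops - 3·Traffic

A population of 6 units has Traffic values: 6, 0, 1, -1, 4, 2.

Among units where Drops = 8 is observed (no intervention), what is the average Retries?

9.6

E[Retries|Drops=8] averages over only the 5 units with Drops=8 (Traffic = 0, 1, -1, 4, 2): Retries = 0, 8, -8, 32, 16, mean 9.6.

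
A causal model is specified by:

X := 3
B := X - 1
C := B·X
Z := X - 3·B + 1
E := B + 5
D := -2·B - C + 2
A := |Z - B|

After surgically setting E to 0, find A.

Under do(E=0), the mechanism E := B + 5 is discarded; E is fixed at 0.
Since A is not a descendant of the intervened variable, it is unaffected.
B = X - 1  [with X=3]  = 2
Z = X - 3·B + 1  [with X=3, B=2]  = -2
A = |Z - B|  [with Z=-2, B=2]  = 4

4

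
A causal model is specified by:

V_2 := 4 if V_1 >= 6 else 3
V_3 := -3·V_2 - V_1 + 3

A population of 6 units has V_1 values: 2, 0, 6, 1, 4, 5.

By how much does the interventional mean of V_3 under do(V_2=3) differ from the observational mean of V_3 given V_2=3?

-0.6

Under do(V_2=3), V_2's equation is replaced by V_2=3 for every unit. Per-unit V_3: -8, -6, -12, -7, -10, -11. Mean = -9.
E[V_3|V_2=3] averages over only the 5 units with V_2=3 (V_1 = 2, 0, 1, 4, 5): V_3 = -8, -6, -7, -10, -11, mean -8.4.
Difference = -9 − (-8.4) = -0.6.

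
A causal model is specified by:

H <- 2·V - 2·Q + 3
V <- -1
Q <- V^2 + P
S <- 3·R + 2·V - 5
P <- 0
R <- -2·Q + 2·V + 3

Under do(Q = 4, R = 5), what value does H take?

-7

Setting Q = 4, R = 5 by intervention discards those variables' equations.
H = 2·V - 2·Q + 3  [with V=-1, Q=4]  = -7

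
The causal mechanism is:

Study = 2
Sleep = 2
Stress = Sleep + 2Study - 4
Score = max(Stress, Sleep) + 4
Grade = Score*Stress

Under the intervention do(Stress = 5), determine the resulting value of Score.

9

The intervention breaks the incoming arrows to Stress: Stress = Sleep + 2Study - 4 no longer applies, and Stress = 5.
Score = max(Stress, Sleep) + 4  [with Stress=5, Sleep=2]  = 9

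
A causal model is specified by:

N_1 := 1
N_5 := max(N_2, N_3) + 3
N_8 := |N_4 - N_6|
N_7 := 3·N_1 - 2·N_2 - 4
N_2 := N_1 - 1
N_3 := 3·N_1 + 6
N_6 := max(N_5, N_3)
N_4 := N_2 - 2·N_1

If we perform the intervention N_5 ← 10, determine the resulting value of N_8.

do(N_5=10) replaces the equation N_5 := max(N_2, N_3) + 3 with the constant N_5 = 10.
N_2 = N_1 - 1  [with N_1=1]  = 0
N_3 = 3·N_1 + 6  [with N_1=1]  = 9
N_4 = N_2 - 2·N_1  [with N_2=0, N_1=1]  = -2
N_6 = max(N_5, N_3)  [with N_5=10, N_3=9]  = 10
N_8 = |N_4 - N_6|  [with N_4=-2, N_6=10]  = 12

12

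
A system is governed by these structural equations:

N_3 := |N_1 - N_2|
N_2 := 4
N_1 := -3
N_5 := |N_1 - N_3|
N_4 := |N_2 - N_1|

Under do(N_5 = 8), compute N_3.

do(N_5=8) replaces the equation N_5 := |N_1 - N_3| with the constant N_5 = 8.
N_3 is not downstream of the intervention, so its value is determined by the original equations.
N_3 = |N_1 - N_2|  [with N_1=-3, N_2=4]  = 7

7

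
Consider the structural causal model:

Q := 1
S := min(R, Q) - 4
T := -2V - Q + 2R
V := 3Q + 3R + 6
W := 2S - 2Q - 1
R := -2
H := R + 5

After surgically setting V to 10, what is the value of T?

The intervention breaks the incoming arrows to V: V := 3Q + 3R + 6 no longer applies, and V = 10.
T = -2V - Q + 2R  [with V=10, Q=1, R=-2]  = -25

-25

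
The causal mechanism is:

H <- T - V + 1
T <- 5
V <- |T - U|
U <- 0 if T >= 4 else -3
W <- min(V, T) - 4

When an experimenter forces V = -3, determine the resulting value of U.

0

Under do(V=-3), the mechanism V <- |T - U| is discarded; V is fixed at -3.
Since U is not a descendant of the intervened variable, it is unaffected.
U = 0 if T >= 4 else -3  [with T=5]  = 0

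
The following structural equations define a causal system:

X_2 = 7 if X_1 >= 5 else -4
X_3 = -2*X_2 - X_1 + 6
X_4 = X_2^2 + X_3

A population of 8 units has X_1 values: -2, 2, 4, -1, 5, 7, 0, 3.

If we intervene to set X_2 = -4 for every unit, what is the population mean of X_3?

do(X_2=-4) breaks X_2's dependence on X_1. With X_2=-4 fixed, X_3 across the units is 16, 12, 10, 15, 9, 7, 14, 11, mean 11.75.

11.75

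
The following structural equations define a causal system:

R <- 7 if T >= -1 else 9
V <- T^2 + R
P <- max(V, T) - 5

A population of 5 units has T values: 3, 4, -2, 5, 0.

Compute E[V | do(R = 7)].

17.8

Under do(R=7), R's equation is replaced by R=7 for every unit. Per-unit V: 16, 23, 11, 32, 7. Mean = 17.8.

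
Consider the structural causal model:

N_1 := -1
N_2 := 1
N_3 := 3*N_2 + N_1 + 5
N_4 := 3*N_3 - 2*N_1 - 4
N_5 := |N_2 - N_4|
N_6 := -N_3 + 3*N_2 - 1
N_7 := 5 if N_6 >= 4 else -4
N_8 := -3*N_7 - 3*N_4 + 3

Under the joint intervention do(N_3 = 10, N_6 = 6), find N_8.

Setting N_3 = 10, N_6 = 6 by intervention discards those variables' equations.
N_4 = 3*N_3 - 2*N_1 - 4  [with N_3=10, N_1=-1]  = 28
N_7 = 5 if N_6 >= 4 else -4  [with N_6=6]  = 5
N_8 = -3*N_7 - 3*N_4 + 3  [with N_7=5, N_4=28]  = -96

-96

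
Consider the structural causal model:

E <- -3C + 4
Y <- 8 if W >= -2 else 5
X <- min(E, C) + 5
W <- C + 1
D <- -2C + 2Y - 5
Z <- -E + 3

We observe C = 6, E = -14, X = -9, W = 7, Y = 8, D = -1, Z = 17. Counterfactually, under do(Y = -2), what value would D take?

-21

The intervention breaks the incoming arrows to Y: Y <- 8 if W >= -2 else 5 no longer applies, and Y = -2.
D = -2C + 2Y - 5  [with C=6, Y=-2]  = -21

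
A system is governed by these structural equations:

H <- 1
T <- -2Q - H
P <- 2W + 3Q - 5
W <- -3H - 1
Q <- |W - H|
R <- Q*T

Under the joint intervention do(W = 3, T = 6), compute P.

7

The joint intervention fixes W = 3, T = 6, removing each variable's own equation.
Q = |W - H|  [with W=3, H=1]  = 2
P = 2W + 3Q - 5  [with W=3, Q=2]  = 7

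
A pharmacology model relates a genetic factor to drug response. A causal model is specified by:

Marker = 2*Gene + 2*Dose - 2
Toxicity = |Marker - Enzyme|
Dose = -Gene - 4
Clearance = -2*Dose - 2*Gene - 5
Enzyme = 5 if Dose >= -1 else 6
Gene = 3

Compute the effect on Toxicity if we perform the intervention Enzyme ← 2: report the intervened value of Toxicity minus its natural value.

do(Enzyme=2) replaces the equation Enzyme = 5 if Dose >= -1 else 6 with the constant Enzyme = 2.
Dose = -Gene - 4  [with Gene=3]  = -7
Marker = 2*Gene + 2*Dose - 2  [with Gene=3, Dose=-7]  = -10
Toxicity = |Marker - Enzyme|  [with Marker=-10, Enzyme=2]  = 12
Without intervention: Dose = -Gene - 4  [with Gene=3]  = -7; Enzyme = 5 if Dose >= -1 else 6  [with Dose=-7]  = 6; Marker = 2*Gene + 2*Dose - 2  [with Gene=3, Dose=-7]  = -10; Toxicity = |Marker - Enzyme|  [with Marker=-10, Enzyme=6]  = 16.
Change = 12 − 16 = -4.

-4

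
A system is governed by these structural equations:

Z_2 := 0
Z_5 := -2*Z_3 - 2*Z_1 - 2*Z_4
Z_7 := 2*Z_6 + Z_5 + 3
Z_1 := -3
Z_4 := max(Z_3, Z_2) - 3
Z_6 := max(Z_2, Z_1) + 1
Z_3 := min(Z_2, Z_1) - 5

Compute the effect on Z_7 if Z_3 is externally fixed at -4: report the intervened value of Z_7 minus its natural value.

The intervention breaks the incoming arrows to Z_3: Z_3 := min(Z_2, Z_1) - 5 no longer applies, and Z_3 = -4.
Z_4 = max(Z_3, Z_2) - 3  [with Z_3=-4, Z_2=0]  = -3
Z_5 = -2*Z_3 - 2*Z_1 - 2*Z_4  [with Z_3=-4, Z_1=-3, Z_4=-3]  = 20
Z_6 = max(Z_2, Z_1) + 1  [with Z_2=0, Z_1=-3]  = 1
Z_7 = 2*Z_6 + Z_5 + 3  [with Z_6=1, Z_5=20]  = 25
Without intervention: Z_3 = min(Z_2, Z_1) - 5  [with Z_2=0, Z_1=-3]  = -8; Z_4 = max(Z_3, Z_2) - 3  [with Z_3=-8, Z_2=0]  = -3; Z_5 = -2*Z_3 - 2*Z_1 - 2*Z_4  [with Z_3=-8, Z_1=-3, Z_4=-3]  = 28; Z_6 = max(Z_2, Z_1) + 1  [with Z_2=0, Z_1=-3]  = 1; Z_7 = 2*Z_6 + Z_5 + 3  [with Z_6=1, Z_5=28]  = 33.
Change = 25 − 33 = -8.

-8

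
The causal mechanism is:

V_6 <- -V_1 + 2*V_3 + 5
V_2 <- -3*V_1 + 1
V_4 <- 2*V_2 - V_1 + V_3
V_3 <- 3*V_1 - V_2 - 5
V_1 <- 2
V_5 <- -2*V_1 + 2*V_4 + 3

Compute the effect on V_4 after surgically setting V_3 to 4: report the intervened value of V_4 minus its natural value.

-2

The intervention breaks the incoming arrows to V_3: V_3 <- 3*V_1 - V_2 - 5 no longer applies, and V_3 = 4.
V_2 = -3*V_1 + 1  [with V_1=2]  = -5
V_4 = 2*V_2 - V_1 + V_3  [with V_2=-5, V_1=2, V_3=4]  = -8
Without intervention: V_2 = -3*V_1 + 1  [with V_1=2]  = -5; V_3 = 3*V_1 - V_2 - 5  [with V_1=2, V_2=-5]  = 6; V_4 = 2*V_2 - V_1 + V_3  [with V_2=-5, V_1=2, V_3=6]  = -6.
Change = -8 − (-6) = -2.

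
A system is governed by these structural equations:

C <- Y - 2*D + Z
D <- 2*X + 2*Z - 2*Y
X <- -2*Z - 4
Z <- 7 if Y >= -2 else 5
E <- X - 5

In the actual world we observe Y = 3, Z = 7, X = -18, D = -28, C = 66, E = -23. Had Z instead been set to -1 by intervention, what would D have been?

Under do(Z=-1), the mechanism Z <- 7 if Y >= -2 else 5 is discarded; Z is fixed at -1.
X = -2*Z - 4  [with Z=-1]  = -2
D = 2*X + 2*Z - 2*Y  [with X=-2, Z=-1, Y=3]  = -12

-12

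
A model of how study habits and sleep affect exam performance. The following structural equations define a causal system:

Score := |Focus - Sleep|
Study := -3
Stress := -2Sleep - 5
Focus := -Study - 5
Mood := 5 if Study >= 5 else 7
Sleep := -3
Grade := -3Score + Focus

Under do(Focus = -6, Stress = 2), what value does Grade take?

The joint intervention fixes Focus = -6, Stress = 2, removing each variable's own equation.
Score = |Focus - Sleep|  [with Focus=-6, Sleep=-3]  = 3
Grade = -3Score + Focus  [with Score=3, Focus=-6]  = -15

-15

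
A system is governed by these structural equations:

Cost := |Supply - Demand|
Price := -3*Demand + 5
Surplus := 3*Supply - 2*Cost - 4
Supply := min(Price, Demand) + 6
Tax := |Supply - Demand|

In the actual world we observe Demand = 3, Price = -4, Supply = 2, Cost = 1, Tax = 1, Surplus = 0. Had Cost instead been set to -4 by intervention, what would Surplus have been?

Under do(Cost=-4), the mechanism Cost := |Supply - Demand| is discarded; Cost is fixed at -4.
Price = -3*Demand + 5  [with Demand=3]  = -4
Supply = min(Price, Demand) + 6  [with Price=-4, Demand=3]  = 2
Surplus = 3*Supply - 2*Cost - 4  [with Supply=2, Cost=-4]  = 10

10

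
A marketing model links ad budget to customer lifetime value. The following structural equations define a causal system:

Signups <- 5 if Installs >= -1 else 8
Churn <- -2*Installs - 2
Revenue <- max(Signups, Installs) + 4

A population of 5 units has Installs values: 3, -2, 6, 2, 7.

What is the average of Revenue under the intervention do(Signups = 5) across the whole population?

Every unit gets Signups=5 under the intervention. Revenue values become 9, 9, 10, 9, 11; E[Revenue|do(Signups=5)] = 9.6.

9.6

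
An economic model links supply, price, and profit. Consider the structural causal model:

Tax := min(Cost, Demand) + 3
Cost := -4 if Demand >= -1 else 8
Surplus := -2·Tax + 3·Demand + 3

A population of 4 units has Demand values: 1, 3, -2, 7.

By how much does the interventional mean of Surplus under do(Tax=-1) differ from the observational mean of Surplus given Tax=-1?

Under do(Tax=-1), Tax's equation is replaced by Tax=-1 for every unit. Per-unit Surplus: 8, 14, -1, 26. Mean = 11.75.
Conditioning on Tax=-1 selects the 3 unit(s) with Demand ∈ {1, 3, 7}. Their Surplus values: 8, 14, 26. Mean = 16.
Difference = 11.75 − 16 = -4.25.

-4.25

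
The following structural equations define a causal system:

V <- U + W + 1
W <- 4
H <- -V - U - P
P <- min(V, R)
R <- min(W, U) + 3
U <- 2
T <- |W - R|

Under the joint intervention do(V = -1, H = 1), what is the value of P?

-1

Under do(V = -1, H = 1), each intervened variable's structural equation is replaced by its fixed value.
R = min(W, U) + 3  [with W=4, U=2]  = 5
P = min(V, R)  [with V=-1, R=5]  = -1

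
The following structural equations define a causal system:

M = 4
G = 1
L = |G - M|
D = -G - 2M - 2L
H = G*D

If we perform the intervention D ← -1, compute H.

-1

Intervening sets D = -1 and removes its equation (D = -G - 2M - 2L).
H = G*D  [with G=1, D=-1]  = -1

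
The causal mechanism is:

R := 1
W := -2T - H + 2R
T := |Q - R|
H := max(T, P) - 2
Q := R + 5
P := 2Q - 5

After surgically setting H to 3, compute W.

The intervention breaks the incoming arrows to H: H := max(T, P) - 2 no longer applies, and H = 3.
Q = R + 5  [with R=1]  = 6
T = |Q - R|  [with Q=6, R=1]  = 5
W = -2T - H + 2R  [with T=5, H=3, R=1]  = -11

-11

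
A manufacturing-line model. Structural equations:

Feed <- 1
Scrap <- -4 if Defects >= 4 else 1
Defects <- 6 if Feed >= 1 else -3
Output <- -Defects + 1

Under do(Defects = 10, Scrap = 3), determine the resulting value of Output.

-9

Setting Defects = 10, Scrap = 3 by intervention discards those variables' equations.
Output = -Defects + 1  [with Defects=10]  = -9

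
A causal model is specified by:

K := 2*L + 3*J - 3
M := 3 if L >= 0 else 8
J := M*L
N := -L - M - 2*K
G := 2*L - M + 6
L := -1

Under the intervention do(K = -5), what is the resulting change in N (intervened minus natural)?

-48

Under do(K=-5), the mechanism K := 2*L + 3*J - 3 is discarded; K is fixed at -5.
M = 3 if L >= 0 else 8  [with L=-1]  = 8
N = -L - M - 2*K  [with L=-1, M=8, K=-5]  = 3
Without intervention: M = 3 if L >= 0 else 8  [with L=-1]  = 8; J = M*L  [with M=8, L=-1]  = -8; K = 2*L + 3*J - 3  [with L=-1, J=-8]  = -29; N = -L - M - 2*K  [with L=-1, M=8, K=-29]  = 51.
Change = 3 − 51 = -48.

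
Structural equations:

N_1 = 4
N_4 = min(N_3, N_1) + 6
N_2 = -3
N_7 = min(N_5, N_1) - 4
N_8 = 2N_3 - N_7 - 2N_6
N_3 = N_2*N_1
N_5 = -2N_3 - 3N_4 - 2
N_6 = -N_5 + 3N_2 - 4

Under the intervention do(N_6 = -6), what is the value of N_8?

Intervening sets N_6 = -6 and removes its equation (N_6 = -N_5 + 3N_2 - 4).
N_3 = N_2*N_1  [with N_2=-3, N_1=4]  = -12
N_4 = min(N_3, N_1) + 6  [with N_3=-12, N_1=4]  = -6
N_5 = -2N_3 - 3N_4 - 2  [with N_3=-12, N_4=-6]  = 40
N_7 = min(N_5, N_1) - 4  [with N_5=40, N_1=4]  = 0
N_8 = 2N_3 - N_7 - 2N_6  [with N_3=-12, N_7=0, N_6=-6]  = -12

-12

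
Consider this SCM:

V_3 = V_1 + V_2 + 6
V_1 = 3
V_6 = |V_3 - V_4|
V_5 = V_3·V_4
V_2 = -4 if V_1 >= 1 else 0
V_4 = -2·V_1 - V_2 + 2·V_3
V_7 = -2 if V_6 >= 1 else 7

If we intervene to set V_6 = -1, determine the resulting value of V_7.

7

Intervening sets V_6 = -1 and removes its equation (V_6 = |V_3 - V_4|).
V_7 = -2 if V_6 >= 1 else 7  [with V_6=-1]  = 7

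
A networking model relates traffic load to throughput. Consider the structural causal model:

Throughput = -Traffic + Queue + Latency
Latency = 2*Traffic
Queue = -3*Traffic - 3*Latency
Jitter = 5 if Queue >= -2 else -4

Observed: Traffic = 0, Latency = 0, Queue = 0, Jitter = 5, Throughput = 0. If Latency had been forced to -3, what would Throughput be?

6

do(Latency=-3) replaces the equation Latency = 2*Traffic with the constant Latency = -3.
Queue = -3*Traffic - 3*Latency  [with Traffic=0, Latency=-3]  = 9
Throughput = -Traffic + Queue + Latency  [with Traffic=0, Queue=9, Latency=-3]  = 6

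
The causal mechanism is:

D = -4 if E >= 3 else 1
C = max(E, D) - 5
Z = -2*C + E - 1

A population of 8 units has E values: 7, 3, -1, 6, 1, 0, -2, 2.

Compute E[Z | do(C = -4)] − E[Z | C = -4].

Under do(C=-4), C's equation is replaced by C=-4 for every unit. Per-unit Z: 14, 10, 6, 13, 8, 7, 5, 9. Mean = 9.
E[Z|C=-4] averages over only the 4 units with C=-4 (E = -1, 1, 0, -2): Z = 6, 8, 7, 5, mean 6.5.
Difference = 9 − 6.5 = 2.5.

2.5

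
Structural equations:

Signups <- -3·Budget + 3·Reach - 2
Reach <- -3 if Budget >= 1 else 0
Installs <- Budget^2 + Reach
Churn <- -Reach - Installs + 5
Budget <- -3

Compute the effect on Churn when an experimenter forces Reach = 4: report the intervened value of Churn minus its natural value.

do(Reach=4) replaces the equation Reach <- -3 if Budget >= 1 else 0 with the constant Reach = 4.
Installs = Budget^2 + Reach  [with Budget=-3, Reach=4]  = 13
Churn = -Reach - Installs + 5  [with Reach=4, Installs=13]  = -12
Without intervention: Reach = -3 if Budget >= 1 else 0  [with Budget=-3]  = 0; Installs = Budget^2 + Reach  [with Budget=-3, Reach=0]  = 9; Churn = -Reach - Installs + 5  [with Reach=0, Installs=9]  = -4.
Change = -12 − (-4) = -8.

-8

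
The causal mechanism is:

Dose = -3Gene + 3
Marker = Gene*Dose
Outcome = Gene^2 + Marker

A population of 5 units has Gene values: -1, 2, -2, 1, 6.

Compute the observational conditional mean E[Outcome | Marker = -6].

-3.5

Observing Marker=-6 restricts to units where Marker's equation naturally yields -6: Gene ∈ {-1, 2}. In that subpopulation Outcome = -5, -2, mean -3.5.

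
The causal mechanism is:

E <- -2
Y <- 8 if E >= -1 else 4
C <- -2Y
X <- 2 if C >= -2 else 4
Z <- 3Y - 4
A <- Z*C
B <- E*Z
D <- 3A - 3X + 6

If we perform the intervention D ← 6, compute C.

Under do(D=6), the mechanism D <- 3A - 3X + 6 is discarded; D is fixed at 6.
No directed path runs from D to C, so C keeps its natural value.
Y = 8 if E >= -1 else 4  [with E=-2]  = 4
C = -2Y  [with Y=4]  = -8

-8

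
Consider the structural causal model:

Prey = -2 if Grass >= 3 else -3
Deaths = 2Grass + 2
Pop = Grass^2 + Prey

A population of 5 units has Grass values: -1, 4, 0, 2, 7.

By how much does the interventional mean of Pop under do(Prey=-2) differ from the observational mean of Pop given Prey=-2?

-18.5

Every unit gets Prey=-2 under the intervention. Pop values become -1, 14, -2, 2, 47; E[Pop|do(Prey=-2)] = 12.
Conditioning on Prey=-2 selects the 2 unit(s) with Grass ∈ {4, 7}. Their Pop values: 14, 47. Mean = 30.5.
Difference = 12 − 30.5 = -18.5.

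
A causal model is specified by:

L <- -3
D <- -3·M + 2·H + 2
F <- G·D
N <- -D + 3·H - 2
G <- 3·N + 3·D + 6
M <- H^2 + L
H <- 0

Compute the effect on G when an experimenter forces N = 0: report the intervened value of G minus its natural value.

The intervention breaks the incoming arrows to N: N <- -D + 3·H - 2 no longer applies, and N = 0.
M = H^2 + L  [with H=0, L=-3]  = -3
D = -3·M + 2·H + 2  [with M=-3, H=0]  = 11
G = 3·N + 3·D + 6  [with N=0, D=11]  = 39
Without intervention: M = H^2 + L  [with H=0, L=-3]  = -3; D = -3·M + 2·H + 2  [with M=-3, H=0]  = 11; N = -D + 3·H - 2  [with D=11, H=0]  = -13; G = 3·N + 3·D + 6  [with N=-13, D=11]  = 0.
Change = 39 − 0 = 39.

39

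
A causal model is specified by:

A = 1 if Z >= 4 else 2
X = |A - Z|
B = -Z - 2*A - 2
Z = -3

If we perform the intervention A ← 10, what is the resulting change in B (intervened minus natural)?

The intervention breaks the incoming arrows to A: A = 1 if Z >= 4 else 2 no longer applies, and A = 10.
B = -Z - 2*A - 2  [with Z=-3, A=10]  = -19
Without intervention: A = 1 if Z >= 4 else 2  [with Z=-3]  = 2; B = -Z - 2*A - 2  [with Z=-3, A=2]  = -3.
Change = -19 − (-3) = -16.

-16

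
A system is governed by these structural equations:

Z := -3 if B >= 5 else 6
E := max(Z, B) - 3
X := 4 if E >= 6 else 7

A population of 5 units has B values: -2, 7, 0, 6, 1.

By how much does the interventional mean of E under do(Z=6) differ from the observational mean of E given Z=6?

do(Z=6) breaks Z's dependence on B. With Z=6 fixed, E across the units is 3, 4, 3, 3, 3, mean 3.2.
Conditioning on Z=6 selects the 3 unit(s) with B ∈ {-2, 0, 1}. Their E values: 3, 3, 3. Mean = 3.
Difference = 3.2 − 3 = 0.2.

0.2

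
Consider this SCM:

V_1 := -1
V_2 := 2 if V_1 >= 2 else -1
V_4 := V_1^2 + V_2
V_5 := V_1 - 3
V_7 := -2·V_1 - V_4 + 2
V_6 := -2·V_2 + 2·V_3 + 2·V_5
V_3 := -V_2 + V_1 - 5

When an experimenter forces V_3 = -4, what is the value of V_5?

do(V_3=-4) replaces the equation V_3 := -V_2 + V_1 - 5 with the constant V_3 = -4.
V_5 is not downstream of the intervention, so its value is determined by the original equations.
V_5 = V_1 - 3  [with V_1=-1]  = -4

-4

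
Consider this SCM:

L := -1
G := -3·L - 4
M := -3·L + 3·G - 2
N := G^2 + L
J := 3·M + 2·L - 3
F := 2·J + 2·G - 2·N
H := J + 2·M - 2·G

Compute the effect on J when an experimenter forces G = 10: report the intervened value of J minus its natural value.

do(G=10) replaces the equation G := -3·L - 4 with the constant G = 10.
M = -3·L + 3·G - 2  [with L=-1, G=10]  = 31
J = 3·M + 2·L - 3  [with M=31, L=-1]  = 88
Without intervention: G = -3·L - 4  [with L=-1]  = -1; M = -3·L + 3·G - 2  [with L=-1, G=-1]  = -2; J = 3·M + 2·L - 3  [with M=-2, L=-1]  = -11.
Change = 88 − (-11) = 99.

99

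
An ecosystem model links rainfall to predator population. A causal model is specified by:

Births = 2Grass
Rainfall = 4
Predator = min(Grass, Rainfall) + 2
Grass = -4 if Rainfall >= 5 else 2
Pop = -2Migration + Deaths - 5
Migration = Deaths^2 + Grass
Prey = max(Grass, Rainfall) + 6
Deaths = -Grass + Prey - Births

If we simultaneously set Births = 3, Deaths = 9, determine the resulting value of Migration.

Under do(Births = 3, Deaths = 9), each intervened variable's structural equation is replaced by its fixed value.
Grass = -4 if Rainfall >= 5 else 2  [with Rainfall=4]  = 2
Migration = Deaths^2 + Grass  [with Deaths=9, Grass=2]  = 83

83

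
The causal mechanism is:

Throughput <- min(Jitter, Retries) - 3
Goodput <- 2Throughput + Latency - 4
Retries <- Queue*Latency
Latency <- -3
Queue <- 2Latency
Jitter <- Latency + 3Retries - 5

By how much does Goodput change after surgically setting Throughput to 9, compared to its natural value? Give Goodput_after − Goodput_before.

The intervention breaks the incoming arrows to Throughput: Throughput <- min(Jitter, Retries) - 3 no longer applies, and Throughput = 9.
Goodput = 2Throughput + Latency - 4  [with Throughput=9, Latency=-3]  = 11
Without intervention: Queue = 2Latency  [with Latency=-3]  = -6; Retries = Queue*Latency  [with Queue=-6, Latency=-3]  = 18; Jitter = Latency + 3Retries - 5  [with Latency=-3, Retries=18]  = 46; Throughput = min(Jitter, Retries) - 3  [with Jitter=46, Retries=18]  = 15; Goodput = 2Throughput + Latency - 4  [with Throughput=15, Latency=-3]  = 23.
Change = 11 − 23 = -12.

-12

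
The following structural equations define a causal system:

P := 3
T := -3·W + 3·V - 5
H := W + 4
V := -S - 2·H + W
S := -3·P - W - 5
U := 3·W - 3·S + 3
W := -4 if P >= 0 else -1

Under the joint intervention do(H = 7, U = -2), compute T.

Setting H = 7, U = -2 by intervention discards those variables' equations.
W = -4 if P >= 0 else -1  [with P=3]  = -4
S = -3·P - W - 5  [with P=3, W=-4]  = -10
V = -S - 2·H + W  [with S=-10, H=7, W=-4]  = -8
T = -3·W + 3·V - 5  [with W=-4, V=-8]  = -17

-17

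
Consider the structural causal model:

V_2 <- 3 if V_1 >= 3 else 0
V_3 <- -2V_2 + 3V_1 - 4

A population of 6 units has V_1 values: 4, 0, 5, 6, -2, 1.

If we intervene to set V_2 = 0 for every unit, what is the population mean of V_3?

The intervention sets V_2=0 in all 6 units regardless of V_1. Recomputing V_3 per unit gives 8, -4, 11, 14, -10, -1; average 3.

3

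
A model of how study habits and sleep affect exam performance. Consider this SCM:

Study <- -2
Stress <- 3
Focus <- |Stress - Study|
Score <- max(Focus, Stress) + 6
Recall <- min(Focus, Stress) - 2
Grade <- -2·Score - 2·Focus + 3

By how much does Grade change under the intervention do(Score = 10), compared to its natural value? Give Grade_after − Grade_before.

Under do(Score=10), the mechanism Score <- max(Focus, Stress) + 6 is discarded; Score is fixed at 10.
Focus = |Stress - Study|  [with Stress=3, Study=-2]  = 5
Grade = -2·Score - 2·Focus + 3  [with Score=10, Focus=5]  = -27
Without intervention: Focus = |Stress - Study|  [with Stress=3, Study=-2]  = 5; Score = max(Focus, Stress) + 6  [with Focus=5, Stress=3]  = 11; Grade = -2·Score - 2·Focus + 3  [with Score=11, Focus=5]  = -29.
Change = -27 − (-29) = 2.

2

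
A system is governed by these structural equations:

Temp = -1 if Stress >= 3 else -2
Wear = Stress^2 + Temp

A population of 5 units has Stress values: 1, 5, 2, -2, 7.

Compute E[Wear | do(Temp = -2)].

14.6

The intervention sets Temp=-2 in all 5 units regardless of Stress. Recomputing Wear per unit gives -1, 23, 2, 2, 47; average 14.6.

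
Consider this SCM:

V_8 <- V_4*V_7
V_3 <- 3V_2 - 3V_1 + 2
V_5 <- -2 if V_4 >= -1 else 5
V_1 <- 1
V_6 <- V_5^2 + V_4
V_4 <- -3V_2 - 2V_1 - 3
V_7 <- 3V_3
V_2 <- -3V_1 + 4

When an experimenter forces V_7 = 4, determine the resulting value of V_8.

do(V_7=4) replaces the equation V_7 <- 3V_3 with the constant V_7 = 4.
V_2 = -3V_1 + 4  [with V_1=1]  = 1
V_4 = -3V_2 - 2V_1 - 3  [with V_2=1, V_1=1]  = -8
V_8 = V_4*V_7  [with V_4=-8, V_7=4]  = -32

-32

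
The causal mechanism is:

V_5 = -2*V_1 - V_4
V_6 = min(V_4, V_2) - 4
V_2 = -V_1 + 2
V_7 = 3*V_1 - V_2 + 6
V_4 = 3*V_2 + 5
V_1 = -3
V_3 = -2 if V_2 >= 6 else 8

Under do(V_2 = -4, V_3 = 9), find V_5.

Under do(V_2 = -4, V_3 = 9), each intervened variable's structural equation is replaced by its fixed value.
V_4 = 3*V_2 + 5  [with V_2=-4]  = -7
V_5 = -2*V_1 - V_4  [with V_1=-3, V_4=-7]  = 13

13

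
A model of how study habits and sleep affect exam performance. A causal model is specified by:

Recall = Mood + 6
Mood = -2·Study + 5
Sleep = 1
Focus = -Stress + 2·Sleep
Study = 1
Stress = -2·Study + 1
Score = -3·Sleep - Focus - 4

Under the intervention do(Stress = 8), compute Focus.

The intervention breaks the incoming arrows to Stress: Stress = -2·Study + 1 no longer applies, and Stress = 8.
Focus = -Stress + 2·Sleep  [with Stress=8, Sleep=1]  = -6

-6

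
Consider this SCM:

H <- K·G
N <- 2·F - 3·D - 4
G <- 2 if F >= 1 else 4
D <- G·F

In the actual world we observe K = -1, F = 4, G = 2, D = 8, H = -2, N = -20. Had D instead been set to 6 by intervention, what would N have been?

-14

Under do(D=6), the mechanism D <- G·F is discarded; D is fixed at 6.
N = 2·F - 3·D - 4  [with F=4, D=6]  = -14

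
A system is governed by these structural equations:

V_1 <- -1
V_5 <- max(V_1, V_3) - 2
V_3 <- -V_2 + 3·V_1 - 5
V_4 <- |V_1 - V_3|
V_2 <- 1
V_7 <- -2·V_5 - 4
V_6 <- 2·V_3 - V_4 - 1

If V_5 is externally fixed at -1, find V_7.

Under do(V_5=-1), the mechanism V_5 <- max(V_1, V_3) - 2 is discarded; V_5 is fixed at -1.
V_7 = -2·V_5 - 4  [with V_5=-1]  = -2

-2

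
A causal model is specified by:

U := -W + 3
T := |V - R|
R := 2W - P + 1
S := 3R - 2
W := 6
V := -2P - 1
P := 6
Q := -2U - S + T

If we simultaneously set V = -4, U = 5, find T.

Under do(V = -4, U = 5), each intervened variable's structural equation is replaced by its fixed value.
R = 2W - P + 1  [with W=6, P=6]  = 7
T = |V - R|  [with V=-4, R=7]  = 11

11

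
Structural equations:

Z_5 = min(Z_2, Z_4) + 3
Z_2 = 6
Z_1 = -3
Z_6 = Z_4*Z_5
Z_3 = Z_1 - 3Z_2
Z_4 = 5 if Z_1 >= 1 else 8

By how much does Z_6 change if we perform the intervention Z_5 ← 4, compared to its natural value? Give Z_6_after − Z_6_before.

-40

The intervention breaks the incoming arrows to Z_5: Z_5 = min(Z_2, Z_4) + 3 no longer applies, and Z_5 = 4.
Z_4 = 5 if Z_1 >= 1 else 8  [with Z_1=-3]  = 8
Z_6 = Z_4*Z_5  [with Z_4=8, Z_5=4]  = 32
Without intervention: Z_4 = 5 if Z_1 >= 1 else 8  [with Z_1=-3]  = 8; Z_5 = min(Z_2, Z_4) + 3  [with Z_2=6, Z_4=8]  = 9; Z_6 = Z_4*Z_5  [with Z_4=8, Z_5=9]  = 72.
Change = 32 − 72 = -40.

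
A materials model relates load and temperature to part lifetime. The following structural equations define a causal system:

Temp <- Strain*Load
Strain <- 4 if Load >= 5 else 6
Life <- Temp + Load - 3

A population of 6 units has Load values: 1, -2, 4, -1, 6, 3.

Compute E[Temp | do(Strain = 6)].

11

The intervention sets Strain=6 in all 6 units regardless of Load. Recomputing Temp per unit gives 6, -12, 24, -6, 36, 18; average 11.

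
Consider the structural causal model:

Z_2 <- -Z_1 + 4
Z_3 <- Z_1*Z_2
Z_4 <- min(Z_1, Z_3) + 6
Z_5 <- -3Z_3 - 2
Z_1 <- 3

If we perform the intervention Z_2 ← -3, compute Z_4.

Under do(Z_2=-3), the mechanism Z_2 <- -Z_1 + 4 is discarded; Z_2 is fixed at -3.
Z_3 = Z_1*Z_2  [with Z_1=3, Z_2=-3]  = -9
Z_4 = min(Z_1, Z_3) + 6  [with Z_1=3, Z_3=-9]  = -3

-3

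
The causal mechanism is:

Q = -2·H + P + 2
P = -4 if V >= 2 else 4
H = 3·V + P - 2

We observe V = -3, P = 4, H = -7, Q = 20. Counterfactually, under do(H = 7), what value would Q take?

-8

The intervention breaks the incoming arrows to H: H = 3·V + P - 2 no longer applies, and H = 7.
P = -4 if V >= 2 else 4  [with V=-3]  = 4
Q = -2·H + P + 2  [with H=7, P=4]  = -8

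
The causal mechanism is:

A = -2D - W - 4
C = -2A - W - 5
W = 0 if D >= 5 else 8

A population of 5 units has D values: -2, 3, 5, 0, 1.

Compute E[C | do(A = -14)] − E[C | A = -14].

The intervention sets A=-14 in all 5 units regardless of D. Recomputing C per unit gives 15, 15, 23, 15, 15; average 16.6.
Observing A=-14 restricts to units where A's equation naturally yields -14: D ∈ {5, 1}. In that subpopulation C = 23, 15, mean 19.
Difference = 16.6 − 19 = -2.4.

-2.4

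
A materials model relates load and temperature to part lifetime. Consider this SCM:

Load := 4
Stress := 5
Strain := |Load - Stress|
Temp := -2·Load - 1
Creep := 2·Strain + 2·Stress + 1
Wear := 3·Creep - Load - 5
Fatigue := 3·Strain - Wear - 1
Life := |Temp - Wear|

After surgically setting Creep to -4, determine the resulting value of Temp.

The intervention breaks the incoming arrows to Creep: Creep := 2·Strain + 2·Stress + 1 no longer applies, and Creep = -4.
Since Temp is not a descendant of the intervened variable, it is unaffected.
Temp = -2·Load - 1  [with Load=4]  = -9

-9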